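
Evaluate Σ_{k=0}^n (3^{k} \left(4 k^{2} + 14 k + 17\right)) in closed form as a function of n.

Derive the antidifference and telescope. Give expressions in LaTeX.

S(n) = 6 \cdot 3^{n} n^{2} + 15 \cdot 3^{n} n + 21 \cdot 3^{n} - 4

Ratio r(k) = 3*(4*k**2 + 22*k + 35)/(4*k**2 + 14*k + 17).
A = 3, B = 1, C = k**2 + 7*k/2 + 17/4.
Solve (3)·f(k+1) − (1)·f(k) = k**2 + 7*k/2 + 17/4.
Bound: deg f ≤ 2.
Coefficient equations give f(k) = (2*k**2 + k + 4)/4.
Get s_k = R·t_k = 3**k*(2*k**2 + k + 4) with R(k) = B(k−1)f(k)/C(k) = (2*k**2 + k + 4)/(4*k**2 + 14*k + 17).
Check: Δs_k = 3**k*(4*k**2 + 14*k + 17). ✓
Evaluate: s_(n+1) = 3**(n + 1)*(2*n**2 + 5*n + 7); subtract s_(0) = 4 ⇒ S(n) = 6*3**n*n**2 + 15*3**n*n + 21*3**n - 4.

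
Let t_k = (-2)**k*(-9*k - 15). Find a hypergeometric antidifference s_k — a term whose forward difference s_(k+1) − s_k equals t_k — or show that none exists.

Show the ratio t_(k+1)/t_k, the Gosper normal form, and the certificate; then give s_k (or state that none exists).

s_k = 3*(-2)**k*(k + 1)

Compute t_(k+1)/t_k: get 2*(-3*k - 8)/(3*k + 5).
Take A(k)=-2, B(k)=1, C(k)=k + 5/3.
Key eq: (-2)·f(k+1) = (1)·f(k) + (k + 5/3).
d = 1 from the (0,0,1) case.
Coefficient equations give f(k) = -(k + 1)/3.
Certificate R = B(k−1)f/C = -(k + 1)/(3*k + 5) gives s_k = 3*(-2)**k*(k + 1).
s_(k+1) − s_k = (-2)**k*(-9*k - 15) = t_k.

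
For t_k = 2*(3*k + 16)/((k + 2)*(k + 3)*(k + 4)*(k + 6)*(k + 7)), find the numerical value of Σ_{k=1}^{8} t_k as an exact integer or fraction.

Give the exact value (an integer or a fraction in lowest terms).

Step 1: r(k) = (k + 2)*(k + 6)*(3*k + 19)/((k + 5)*(k + 8)*(3*k + 16)).
Normal form (A,B,C) = (k + 2, k + 8, k**2 + 31*k/3 + 80/3).
Set up (k + 2)·f(k+1) − (k + 7)·f(k) − (k**2 + 31*k/3 + 80/3) = 0.
Bound: deg f ≤ 5.
A polynomial solution: f(k) = k*(k + 4)*(k + 5)*(k**2 + 11*k + 36)/108.
So s_k = (B(k−1)f/C)·t_k = (k*(k + 4)*(k + 7)*(k**2 + 11*k + 36)/(36*(3*k + 16)))·t_k = k*(k**2 + 11*k + 36)/(18*(k**3 + 11*k**2 + 36*k + 36)).
Δs = 2*(3*k + 16)/(k**5 + 22*k**4 + 185*k**3 + 740*k**2 + 1404*k + 1008), as required.
Evaluate s at k=9 and k=1: 3/55 and 2/63; difference 79/3465.

Σ = 79/3465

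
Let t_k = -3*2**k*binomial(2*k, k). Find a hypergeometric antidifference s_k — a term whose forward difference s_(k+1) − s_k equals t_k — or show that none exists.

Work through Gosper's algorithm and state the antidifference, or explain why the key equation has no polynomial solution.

none (Gosper's algorithm certifies no s_k)

Ratio r(k) = 4*(2*k + 1)/(k + 1).
Factor: A=8*k + 4; B=k + 1; C=1.
Solve (8*k + 4)·f(k+1) − (k)·f(k) = 1.
From deg A=1, deg B=1, deg C=0: d=-1.
d = -1 < 0 ⇒ no nonzero polynomial f; not summable.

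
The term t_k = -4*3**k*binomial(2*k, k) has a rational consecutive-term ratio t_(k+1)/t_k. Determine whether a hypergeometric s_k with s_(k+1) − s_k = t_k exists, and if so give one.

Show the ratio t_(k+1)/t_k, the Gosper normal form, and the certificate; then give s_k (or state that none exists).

none — t_k is not Gosper-summable

t_(k+1)/t_k = 6*(2*k + 1)/(k + 1).
Take A(k)=12*k + 6, B(k)=k + 1, C(k)=1.
Solve (12*k + 6)·f(k+1) − (k)·f(k) = 1.
Degrees (1,1,0) ⇒ d ≤ -1.
Bound -1 < 0, so the key equation has no polynomial solution.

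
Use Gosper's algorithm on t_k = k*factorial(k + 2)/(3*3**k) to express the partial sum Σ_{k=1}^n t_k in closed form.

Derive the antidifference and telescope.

r(k) = (k + 1)*(k + 3)/(3*k) after simplifying.
Factor: A=k/3 + 1; B=1; C=k.
f must satisfy (k/3 + 1)·f(k+1) − (1)·f(k) = k.
deg f ≤ 0 (via 1,0,1).
Solving with deg f ≤ 0: f(k) = 3.
Get s_k = R·t_k = factorial(k + 2)/3**k with R(k) = B(k−1)f(k)/C(k) = 3/k.
s_(k+1) − s_k = k*factorial(k + 2)/(3*3**k) = t_k.
s_(n+1) = 3**(-n - 1)*factorial(n + 3) and s_(1) = 2, so S(n) = -2 + factorial(n + 3)/(3*3**n).

S(n) = -2 + factorial(n + 3)/(3*3**n)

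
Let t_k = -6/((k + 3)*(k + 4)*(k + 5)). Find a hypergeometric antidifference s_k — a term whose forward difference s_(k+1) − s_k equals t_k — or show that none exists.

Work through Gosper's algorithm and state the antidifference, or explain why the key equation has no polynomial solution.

s_k = k*(-k - 7)/(4*(k + 3)*(k + 4))

Compute t_(k+1)/t_k: get (k + 3)/(k + 6).
A = k + 3, B = k + 6, C = 1.
Key eq: (k + 3)·f(k+1) = (k + 5)·f(k) + (1).
Bound: deg f ≤ 2.
Solve for f: f(k) = k*(k + 7)/24 (degree 2 ≤ 2).
Get s_k = R·t_k = k*(-k - 7)/(4*(k + 3)*(k + 4)) with R(k) = B(k−1)f(k)/C(k) = k*(k + 5)*(k + 7)/24.
Verify: -6/(k**3 + 12*k**2 + 47*k + 60) matches t_k.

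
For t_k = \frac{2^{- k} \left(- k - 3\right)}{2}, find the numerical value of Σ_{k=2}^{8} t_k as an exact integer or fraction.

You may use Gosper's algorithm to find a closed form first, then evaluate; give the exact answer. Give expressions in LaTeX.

Σ = -755/512

The ratio is (k + 4)/(2*(k + 3)).
Normal form (A,B,C) = (1/2, 1, k + 3).
Need (1/2)·f(k+1) − (1)·f(k) = k + 3.
From deg A=0, deg B=0, deg C=1: d=1.
Solve for f: f(k) = -2*(k + 4) (degree 1 ≤ 1).
R(k) = B(k−1)·f(k)/C(k) = -2*(k + 4)/(k + 3); s_k = R·t_k = (k + 4)/2**k.
Verify: (-k - 3)/(2*2**k) matches t_k.
Evaluate s at k=9 and k=2: 13/512 and 3/2; difference -755/512.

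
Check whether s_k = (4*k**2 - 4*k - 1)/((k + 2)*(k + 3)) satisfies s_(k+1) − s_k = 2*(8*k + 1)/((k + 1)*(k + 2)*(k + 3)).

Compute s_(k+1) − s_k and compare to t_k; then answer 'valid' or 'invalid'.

Invalid: residual 2*(4*k**2 - 20*k - 3)/(k**4 + 10*k**3 + 35*k**2 + 50*k + 24) ≠ 0.

s_(k+1) = (-4*k + 4*(k + 1)**2 - 5)/((k + 3)*(k + 4))
s_(k+1) − s_k = 2*(12*k + 1)/(k**3 + 9*k**2 + 26*k + 24)
(s_(k+1) − s_k) − t_k = 2*(4*k**2 - 20*k - 3)/(k**4 + 10*k**3 + 35*k**2 + 50*k + 24)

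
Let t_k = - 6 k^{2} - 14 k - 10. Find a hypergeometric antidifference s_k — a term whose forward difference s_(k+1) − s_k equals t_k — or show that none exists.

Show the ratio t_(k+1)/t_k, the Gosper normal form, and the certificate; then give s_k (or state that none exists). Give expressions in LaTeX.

Step 1: r(k) = (3*k**2 + 13*k + 15)/(3*k**2 + 7*k + 5).
Gosper form: A/B · C(k+1)/C(k) with A=1, B=1, C=k**2 + 7*k/3 + 5/3.
f must satisfy (1)·f(k+1) − (1)·f(k) = k**2 + 7*k/3 + 5/3.
d = 3 from the (0,0,2) case.
Solving with deg f ≤ 3: f(k) = k*(k**2 + 2*k + 2)/3.
Certificate R = B(k−1)f/C = k*(k**2 + 2*k + 2)/(3*k**2 + 7*k + 5) gives s_k = 2*k*(-k**2 - 2*k - 2).
Δs = -6*k**2 - 14*k - 10, as required.

s_k = 2 k \left(- k^{2} - 2 k - 2\right)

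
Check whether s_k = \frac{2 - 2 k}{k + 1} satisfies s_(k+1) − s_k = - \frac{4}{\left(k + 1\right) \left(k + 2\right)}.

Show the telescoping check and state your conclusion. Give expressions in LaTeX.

s_(k+1) = -2*k/(k + 2)
s_(k+1) − s_k = -4/(k**2 + 3*k + 2)
(s_(k+1) − s_k) − t_k = 0

valid; difference matches t_k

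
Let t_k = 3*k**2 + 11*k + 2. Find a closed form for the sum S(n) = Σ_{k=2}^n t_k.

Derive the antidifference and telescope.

S(n) = n**3 + 7*n**2 + 8*n - 16

Compute t_(k+1)/t_k: get (3*k**2 + 17*k + 16)/(3*k**2 + 11*k + 2).
A = 1, B = 1, C = k**2 + 11*k/3 + 2/3.
Set up (1)·f(k+1) − (1)·f(k) − (k**2 + 11*k/3 + 2/3) = 0.
d = 3 from the (0,0,2) case.
Solve for f: f(k) = k*(k**2 + 4*k - 3)/3 (degree 3 ≤ 3).
Certificate R = B(k−1)f/C = k*(k**2 + 4*k - 3)/(3*k**2 + 11*k + 2) gives s_k = k*(k**2 + 4*k - 3).
Check: Δs_k = 3*k**2 + 11*k + 2. ✓
Evaluate: s_(n+1) = n**3 + 7*n**2 + 8*n + 2; subtract s_(2) = 18 ⇒ S(n) = n**3 + 7*n**2 + 8*n - 16.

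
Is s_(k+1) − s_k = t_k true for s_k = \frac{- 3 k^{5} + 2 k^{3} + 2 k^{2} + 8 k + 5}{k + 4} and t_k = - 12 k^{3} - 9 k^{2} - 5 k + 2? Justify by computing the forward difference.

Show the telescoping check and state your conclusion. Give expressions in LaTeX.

Invalid: residual \frac{3 \left(9 k^{4} + 60 k^{3} + 40 k^{2} + 21 k - 3\right)}{k^{2} + 9 k + 20} ≠ 0.

s_(k+1) = (8*k - 3*(k + 1)**5 + 2*(k + 1)**3 + 2*(k + 1)**2 + 13)/(k + 5)
s_(k+1) − s_k = (-12*k**5 - 90*k**4 - 146*k**3 - 103*k**2 - 19*k + 31)/(k**2 + 9*k + 20)
(s_(k+1) − s_k) − t_k = 3*(9*k**4 + 60*k**3 + 40*k**2 + 21*k - 3)/(k**2 + 9*k + 20)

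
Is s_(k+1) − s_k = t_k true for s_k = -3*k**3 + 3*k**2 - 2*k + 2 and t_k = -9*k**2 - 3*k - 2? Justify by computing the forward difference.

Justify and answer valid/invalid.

Valid — Δs_k = t_k.

s_(k+1) = k*(-3*k**2 - 6*k - 5)
s_(k+1) − s_k = -9*k**2 - 3*k - 2
(s_(k+1) − s_k) − t_k = 0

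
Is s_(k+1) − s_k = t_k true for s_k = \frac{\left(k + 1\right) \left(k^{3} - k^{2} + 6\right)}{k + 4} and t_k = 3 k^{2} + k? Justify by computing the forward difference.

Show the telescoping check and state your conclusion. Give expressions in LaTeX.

Invalid: residual \frac{6 \left(- k^{3} - 7 k^{2} - 2 k + 3\right)}{k^{2} + 9 k + 20} ≠ 0.

s_(k+1) = (k + 2)*((k + 1)**3 - (k + 1)**2 + 6)/(k + 5)
s_(k+1) − s_k = (3*k**4 + 22*k**3 + 27*k**2 + 8*k + 18)/(k**2 + 9*k + 20)
(s_(k+1) − s_k) − t_k = 6*(-k**3 - 7*k**2 - 2*k + 3)/(k**2 + 9*k + 20)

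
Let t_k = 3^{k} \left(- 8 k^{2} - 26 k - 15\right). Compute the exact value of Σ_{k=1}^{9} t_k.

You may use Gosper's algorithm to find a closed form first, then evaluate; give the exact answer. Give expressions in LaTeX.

t_(k+1)/t_k = 3*(8*k**2 + 42*k + 49)/(8*k**2 + 26*k + 15).
A = 3, B = 1, C = k**2 + 13*k/4 + 15/8.
Key eq: (3)·f(k+1) = (1)·f(k) + (k**2 + 13*k/4 + 15/8).
From deg A=0, deg B=0, deg C=2: d=2.
A polynomial solution: f(k) = k*(4*k + 1)/8.
So s_k = (B(k−1)f/C)·t_k = (k*(4*k + 1)/((2*k + 5)*(4*k + 3)))·t_k = 3**k*k*(-4*k - 1).
s_(k+1) − s_k = 3**k*(-8*k**2 - 26*k - 15) = t_k.
Telescoping: Σ = s_(10) − s_(1) = -24210090 − (-15) = -24210075.

Σ = -24210075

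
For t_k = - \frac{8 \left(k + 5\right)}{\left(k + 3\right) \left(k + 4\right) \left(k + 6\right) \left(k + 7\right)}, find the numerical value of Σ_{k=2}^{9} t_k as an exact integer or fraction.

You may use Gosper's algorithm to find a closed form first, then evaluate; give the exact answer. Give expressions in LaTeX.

Σ = -21/260

Ratio r(k) = (k + 3)*(k + 6)**2/((k + 5)**2*(k + 8)).
A = k + 3, B = k + 8, C = k**2 + 10*k + 25.
Key eq: (k + 3)·f(k+1) = (k + 7)·f(k) + (k**2 + 10*k + 25).
Degrees (1,1,2) ⇒ d ≤ 4.
Solve for f: f(k) = k*(k + 4)*(k + 5)*(k + 9)/36 (degree 4 ≤ 4).
Certificate R = B(k−1)f/C = k*(k + 4)*(k + 7)*(k + 9)/(36*(k + 5)) gives s_k = 2*k*(-k - 9)/(9*(k**2 + 9*k + 18)).
Δs = 8*(-k - 5)/(k**4 + 20*k**3 + 145*k**2 + 450*k + 504), as required.
Σ_(k=2)^(9) t_k = s_(10) − s_(2) = -95/468 − (-11/90) = -21/260.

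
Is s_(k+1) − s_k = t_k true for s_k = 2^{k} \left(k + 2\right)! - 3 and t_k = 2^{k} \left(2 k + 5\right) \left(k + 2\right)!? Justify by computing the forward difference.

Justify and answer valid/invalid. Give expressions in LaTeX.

s_(k+1) = 2**(k + 1)*factorial(k + 3) - 3
s_(k+1) − s_k = 2**k*(2*k + 5)*factorial(k + 2)
(s_(k+1) − s_k) − t_k = 0

valid; difference matches t_k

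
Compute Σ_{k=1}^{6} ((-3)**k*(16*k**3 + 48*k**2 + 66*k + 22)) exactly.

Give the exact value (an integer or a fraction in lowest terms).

r(k) = 3*(-8*k**3 - 48*k**2 - 105*k - 76)/(8*k**3 + 24*k**2 + 33*k + 11) after simplifying.
Gosper form: A/B · C(k+1)/C(k) with A=-3, B=1, C=k**3 + 3*k**2 + 33*k/8 + 11/8.
Need (-3)·f(k+1) − (1)·f(k) = k**3 + 3*k**2 + 33*k/8 + 11/8.
From deg A=0, deg B=0, deg C=3: d=3.
Solving with deg f ≤ 3: f(k) = -(4*k**3 + 3*k**2 + 3*k - 2)/16.
Certificate R = B(k−1)f/C = -(4*k**3 + 3*k**2 + 3*k - 2)/(2*(8*k**3 + 24*k**2 + 33*k + 11)) gives s_k = (-3)**k*(-4*k**3 - 3*k**2 - 3*k + 2).
Verify: (-3)**k*(16*k**3 + 48*k**2 + 66*k + 22) matches t_k.
Telescoping: Σ = s_(7) − s_(1) = 3363606 − (24) = 3363582.

Σ = 3363582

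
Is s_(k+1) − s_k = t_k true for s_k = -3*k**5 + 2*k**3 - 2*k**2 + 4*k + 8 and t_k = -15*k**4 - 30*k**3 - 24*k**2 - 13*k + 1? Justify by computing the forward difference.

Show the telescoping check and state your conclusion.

s_(k+1) = 4*k - 3*(k + 1)**5 + 2*(k + 1)**3 - 2*(k + 1)**2 + 12
s_(k+1) − s_k = -15*k**4 - 30*k**3 - 24*k**2 - 13*k + 1
(s_(k+1) − s_k) − t_k = 0

valid (s_(k+1) − s_k reduces to t_k)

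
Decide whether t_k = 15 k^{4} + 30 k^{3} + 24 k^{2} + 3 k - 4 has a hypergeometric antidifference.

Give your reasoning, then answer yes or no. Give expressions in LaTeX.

Yes. s_k = k \left(3 k^{4} - 2 k^{2} - 3 k - 2\right).

Ratio r(k) = (15*k**4 + 90*k**3 + 204*k**2 + 201*k + 68)/(15*k**4 + 30*k**3 + 24*k**2 + 3*k - 4).
So A=1 and B=1, with C=k**4 + 2*k**3 + 8*k**2/5 + k/5 - 4/15.
Solve (1)·f(k+1) − (1)·f(k) = k**4 + 2*k**3 + 8*k**2/5 + k/5 - 4/15.
From deg A=0, deg B=0, deg C=4: d=5.
Match coefficients ⇒ f(k) = k*(3*k**4 - 2*k**2 - 3*k - 2)/15.
Certificate R = B(k−1)f/C = k*(3*k**4 - 2*k**2 - 3*k - 2)/(15*k**4 + 30*k**3 + 24*k**2 + 3*k - 4) gives s_k = k*(3*k**4 - 2*k**2 - 3*k - 2).
Verify: 15*k**4 + 30*k**3 + 24*k**2 + 3*k - 4 matches t_k.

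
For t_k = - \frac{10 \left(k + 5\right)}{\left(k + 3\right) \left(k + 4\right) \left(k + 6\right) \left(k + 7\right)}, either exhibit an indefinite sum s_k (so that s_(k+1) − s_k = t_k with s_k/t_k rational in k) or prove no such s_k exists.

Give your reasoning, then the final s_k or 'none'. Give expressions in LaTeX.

s_k = \frac{5 k \left(- k - 9\right)}{18 \left(k^{2} + 9 k + 18\right)}

r(k) = (k + 3)*(k + 6)**2/((k + 5)**2*(k + 8)) after simplifying.
Take A(k)=k + 3, B(k)=k + 8, C(k)=k**2 + 10*k + 25.
Need (k + 3)·f(k+1) − (k + 7)·f(k) = k**2 + 10*k + 25.
From deg A=1, deg B=1, deg C=2: d=4.
A polynomial solution: f(k) = k*(k + 4)*(k + 5)*(k + 9)/36.
Then R = B(k−1)f/C = k*(k + 4)*(k + 7)*(k + 9)/(36*(k + 5)), so s_k = R(k)·t_k = 5*k*(-k - 9)/(18*(k**2 + 9*k + 18)).
Δs = 10*(-k - 5)/(k**4 + 20*k**3 + 145*k**2 + 450*k + 504), as required.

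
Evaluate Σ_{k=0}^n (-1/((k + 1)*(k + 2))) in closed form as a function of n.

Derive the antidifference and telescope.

S(n) = (-n - 1)/(n + 2)

t_(k+1)/t_k = (k + 1)/(k + 3).
Factor: A=k + 1; B=k + 3; C=1.
Set up (k + 1)·f(k+1) − (k + 2)·f(k) − (1) = 0.
From deg A=1, deg B=1, deg C=0: d=1.
Solve for f: f(k) = k (degree 1 ≤ 1).
So s_k = (B(k−1)f/C)·t_k = (k*(k + 2))·t_k = -k/(k + 1).
Δs = -1/(k**2 + 3*k + 2), as required.
Evaluate: s_(n+1) = (-n - 1)/(n + 2); subtract s_(0) = 0 ⇒ S(n) = (-n - 1)/(n + 2).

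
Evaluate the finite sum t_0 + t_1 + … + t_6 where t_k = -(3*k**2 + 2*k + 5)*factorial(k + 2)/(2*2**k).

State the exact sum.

Compute t_(k+1)/t_k: get (k + 3)*(2*k + 3*(k + 1)**2 + 7)/(2*(3*k**2 + 2*k + 5)).
Normal form (A,B,C) = (k/2 + 3/2, 1, k**2 + 2*k/3 + 5/3).
Key eq: (k/2 + 3/2)·f(k+1) = (1)·f(k) + (k**2 + 2*k/3 + 5/3).
From deg A=1, deg B=0, deg C=2: d=1.
Solving with deg f ≤ 1: f(k) = 2*(3*k - 4)/3.
Then R = B(k−1)f/C = 2*(3*k - 4)/(3*k**2 + 2*k + 5), so s_k = R(k)·t_k = -(3*k - 4)*factorial(k + 2)/2**k.
Check: Δs_k = -(3*k**2 + 2*k + 5)*factorial(k + 2)/(2*2**k). ✓
Evaluate s at k=7 and k=0: -48195 and 8; difference -48203.

Σ = -48203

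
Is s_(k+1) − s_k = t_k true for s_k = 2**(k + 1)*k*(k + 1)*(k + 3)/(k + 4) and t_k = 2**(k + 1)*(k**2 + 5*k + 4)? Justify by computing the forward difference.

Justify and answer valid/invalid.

s_(k+1) = 2**(k + 2)*(k + 1)*(k + 2)*(k + 4)/(k + 5)
s_(k+1) − s_k = 2**(k + 1)*(k**4 + 13*k**3 + 61*k**2 + 113*k + 64)/(k**2 + 9*k + 20)
(s_(k+1) − s_k) − t_k = 2**(k + 1)*(-k**3 - 8*k**2 - 23*k - 16)/(k**2 + 9*k + 20)

Invalid: residual 2**(k + 1)*(-k**3 - 8*k**2 - 23*k - 16)/(k**2 + 9*k + 20) ≠ 0.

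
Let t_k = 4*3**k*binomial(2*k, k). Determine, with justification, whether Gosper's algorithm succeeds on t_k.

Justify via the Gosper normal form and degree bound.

The ratio is 6*(2*k + 1)/(k + 1).
Normal form (A,B,C) = (12*k + 6, k + 1, 1).
Set up (12*k + 6)·f(k+1) − (k)·f(k) − (1) = 0.
Degrees (1,1,0) ⇒ d ≤ -1.
deg f ≤ -1 is impossible — no certificate.

No — key equation has no polynomial f.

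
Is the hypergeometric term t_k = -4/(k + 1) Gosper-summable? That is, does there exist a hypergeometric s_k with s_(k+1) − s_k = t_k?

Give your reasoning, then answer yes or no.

Compute t_(k+1)/t_k: get (k + 1)/(k + 2).
So A=k + 1 and B=k + 2, with C=1.
Solve (k + 1)·f(k+1) − (k + 1)·f(k) = 1.
d = 0 from the (1,1,0) case.
Write f(k) = c0. Then LHS − RHS = -1, requiring -1 = 0: contradictory. No certificate.

No — the linear system for f has no solution.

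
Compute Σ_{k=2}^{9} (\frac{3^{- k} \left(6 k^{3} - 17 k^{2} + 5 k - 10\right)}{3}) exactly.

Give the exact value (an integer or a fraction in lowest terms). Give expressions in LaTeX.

Σ = 62984/59049

r(k) = (6*k**3 + k**2 - 11*k - 16)/(3*(6*k**3 - 17*k**2 + 5*k - 10)) after simplifying.
Normal form (A,B,C) = (1/3, 1, k**3 - 17*k**2/6 + 5*k/6 - 5/3).
Need (1/3)·f(k+1) − (1)·f(k) = k**3 - 17*k**2/6 + 5*k/6 - 5/3.
Degrees (0,0,3) ⇒ d ≤ 3.
Solve for f: f(k) = -(3*k - 4)*(k**2 + 1)/2 (degree 3 ≤ 3).
Certificate R = B(k−1)f/C = -3*(3*k - 4)*(k**2 + 1)/(6*k**3 - 17*k**2 + 5*k - 10) gives s_k = (-3*k**3 + 4*k**2 - 3*k + 4)/3**k.
Verify: (6*k**3 - 17*k**2 + 5*k - 10)/(3*3**k) matches t_k.
Evaluate s at k=10 and k=2: -2626/59049 and -10/9; difference 62984/59049.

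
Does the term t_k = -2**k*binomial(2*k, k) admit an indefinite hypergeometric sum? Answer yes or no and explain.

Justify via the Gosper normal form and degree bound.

Step 1: r(k) = 4*(2*k + 1)/(k + 1).
A = 8*k + 4, B = k + 1, C = 1.
Set up (8*k + 4)·f(k+1) − (k)·f(k) − (1) = 0.
d = -1 from the (1,1,0) case.
deg f ≤ -1 is impossible — no certificate.

No — t_k has no hypergeometric antidifference.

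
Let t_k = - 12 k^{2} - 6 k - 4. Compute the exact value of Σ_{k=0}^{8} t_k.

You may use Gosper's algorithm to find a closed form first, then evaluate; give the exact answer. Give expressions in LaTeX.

Σ = -2700

Compute t_(k+1)/t_k: get (6*k**2 + 15*k + 11)/(6*k**2 + 3*k + 2).
Factor: A=1; B=1; C=k**2 + k/2 + 1/3.
Key eq: (1)·f(k+1) = (1)·f(k) + (k**2 + k/2 + 1/3).
From deg A=0, deg B=0, deg C=2: d=3.
Solving with deg f ≤ 3: f(k) = k*(4*k**2 - 3*k + 3)/12.
Then R = B(k−1)f/C = k*(4*k**2 - 3*k + 3)/(2*(6*k**2 + 3*k + 2)), so s_k = R(k)·t_k = k*(-4*k**2 + 3*k - 3).
Δs = -12*k**2 - 6*k - 4, as required.
Sum = s_(9) − s_(0); s_(9) = -2700, s_(0) = 0 ⇒ -2700.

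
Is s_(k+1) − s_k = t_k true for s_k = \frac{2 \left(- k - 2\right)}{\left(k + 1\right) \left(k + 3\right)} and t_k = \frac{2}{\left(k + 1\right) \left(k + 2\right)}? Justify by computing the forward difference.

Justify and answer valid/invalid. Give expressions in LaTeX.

s_(k+1) = 2*(-k - 3)/((k + 2)*(k + 4))
s_(k+1) − s_k = 2*(k**2 + 5*k + 7)/(k**4 + 10*k**3 + 35*k**2 + 50*k + 24)
(s_(k+1) − s_k) − t_k = 2*(-2*k - 5)/(k**4 + 10*k**3 + 35*k**2 + 50*k + 24)

Invalid: residual \frac{2 \left(- 2 k - 5\right)}{k^{4} + 10 k^{3} + 35 k^{2} + 50 k + 24} ≠ 0.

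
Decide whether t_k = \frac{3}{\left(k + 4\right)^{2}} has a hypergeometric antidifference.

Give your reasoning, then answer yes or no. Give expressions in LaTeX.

r(k) = (k + 4)**2/(k + 5)**2 after simplifying.
Take A(k)=k**2 + 8*k + 16, B(k)=k**2 + 10*k + 25, C(k)=1.
Solve (k**2 + 8*k + 16)·f(k+1) − (k**2 + 8*k + 16)·f(k) = 1.
Degrees (2,2,0) ⇒ d ≤ 0.
Put f(k) = c0: A·f(k+1) − B(k−1)·f(k) − C = -1; need -1 = 0 — inconsistent ⇒ no f, not summable.

No — the linear system for f has no solution.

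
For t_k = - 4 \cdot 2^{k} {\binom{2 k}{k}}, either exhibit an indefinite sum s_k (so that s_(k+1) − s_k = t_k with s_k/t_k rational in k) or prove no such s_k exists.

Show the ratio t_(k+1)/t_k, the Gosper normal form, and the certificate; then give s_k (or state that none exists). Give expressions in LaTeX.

Compute t_(k+1)/t_k: get 4*(2*k + 1)/(k + 1).
Normal form (A,B,C) = (8*k + 4, k + 1, 1).
Need (8*k + 4)·f(k+1) − (k)·f(k) = 1.
Degrees (1,1,0) ⇒ d ≤ -1.
Negative degree bound (-1): no f exists, t_k not Gosper-summable.

none — t_k is not Gosper-summable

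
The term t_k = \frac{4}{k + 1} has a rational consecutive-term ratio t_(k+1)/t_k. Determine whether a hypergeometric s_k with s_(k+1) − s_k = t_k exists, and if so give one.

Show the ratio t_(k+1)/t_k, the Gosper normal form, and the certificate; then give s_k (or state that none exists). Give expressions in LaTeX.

none (Gosper's algorithm certifies no s_k)

Step 1: r(k) = (k + 1)/(k + 2).
A = k + 1, B = k + 2, C = 1.
Need (k + 1)·f(k+1) − (k + 1)·f(k) = 1.
Degrees (1,1,0) ⇒ d ≤ 0.
Put f(k) = c0: A·f(k+1) − B(k−1)·f(k) − C = -1; need -1 = 0 — inconsistent ⇒ no f, not summable.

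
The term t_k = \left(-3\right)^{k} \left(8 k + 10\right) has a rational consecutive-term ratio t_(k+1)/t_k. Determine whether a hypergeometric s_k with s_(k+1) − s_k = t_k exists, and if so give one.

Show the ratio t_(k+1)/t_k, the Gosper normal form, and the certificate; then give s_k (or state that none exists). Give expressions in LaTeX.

The ratio is 3*(-4*k - 9)/(4*k + 5).
So A=-3 and B=1, with C=k + 5/4.
Need (-3)·f(k+1) − (1)·f(k) = k + 5/4.
From deg A=0, deg B=0, deg C=1: d=1.
A polynomial solution: f(k) = -(2*k + 1)/8.
Certificate R = B(k−1)f/C = -(2*k + 1)/(2*(4*k + 5)) gives s_k = (-3)**k*(-2*k - 1).
Check: Δs_k = (-3)**k*(8*k + 10). ✓

s_k = \left(-3\right)^{k} \left(- 2 k - 1\right)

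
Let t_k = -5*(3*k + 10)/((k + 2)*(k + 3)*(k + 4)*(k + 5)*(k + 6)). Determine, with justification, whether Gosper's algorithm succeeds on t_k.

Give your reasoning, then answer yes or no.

Yes. s_k = k*(-k**2 - 11*k - 38)/(8*(k**3 + 11*k**2 + 38*k + 40)).

Ratio r(k) = (k + 2)*(3*k + 13)/((k + 7)*(3*k + 10)).
Take A(k)=k + 2, B(k)=k + 7, C(k)=k + 10/3.
Solve (k + 2)·f(k+1) − (k + 6)·f(k) = k + 10/3.
From deg A=1, deg B=1, deg C=1: d=4.
Solving with deg f ≤ 4: f(k) = k*(k + 3)*(k**2 + 11*k + 38)/120.
Then R = B(k−1)f/C = k*(k + 3)*(k + 6)*(k**2 + 11*k + 38)/(40*(3*k + 10)), so s_k = R(k)·t_k = k*(-k**2 - 11*k - 38)/(8*(k**3 + 11*k**2 + 38*k + 40)).
Δs = 5*(-3*k - 10)/(k**5 + 20*k**4 + 155*k**3 + 580*k**2 + 1044*k + 720), as required.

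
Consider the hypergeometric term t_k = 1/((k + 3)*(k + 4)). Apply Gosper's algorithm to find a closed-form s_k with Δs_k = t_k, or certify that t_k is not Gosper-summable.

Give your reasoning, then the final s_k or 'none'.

s_k = k/(3*(k + 3))

Ratio r(k) = (k + 3)/(k + 5).
Normal form (A,B,C) = (k + 3, k + 5, 1).
Solve (k + 3)·f(k+1) − (k + 4)·f(k) = 1.
d = 1 from the (1,1,0) case.
A polynomial solution: f(k) = k/3.
Then R = B(k−1)f/C = k*(k + 4)/3, so s_k = R(k)·t_k = k/(3*(k + 3)).
Verify: 1/(k**2 + 7*k + 12) matches t_k.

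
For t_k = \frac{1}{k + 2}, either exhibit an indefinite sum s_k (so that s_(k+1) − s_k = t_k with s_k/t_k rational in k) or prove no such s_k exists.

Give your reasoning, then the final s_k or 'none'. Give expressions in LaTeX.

none (Gosper's algorithm certifies no s_k)

t_(k+1)/t_k = (k + 2)/(k + 3).
Factor: A=k + 2; B=k + 3; C=1.
Need (k + 2)·f(k+1) − (k + 2)·f(k) = 1.
deg f ≤ 0 (via 1,1,0).
Put f(k) = c0: A·f(k+1) − B(k−1)·f(k) − C = -1; need -1 = 0 — inconsistent ⇒ no f, not summable.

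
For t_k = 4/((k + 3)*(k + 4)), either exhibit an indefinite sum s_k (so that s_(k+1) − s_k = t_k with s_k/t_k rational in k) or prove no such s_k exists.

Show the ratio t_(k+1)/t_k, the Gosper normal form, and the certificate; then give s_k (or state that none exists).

t_(k+1)/t_k = (k + 3)/(k + 5).
Factor: A=k + 3; B=k + 5; C=1.
Solve (k + 3)·f(k+1) − (k + 4)·f(k) = 1.
Degrees (1,1,0) ⇒ d ≤ 1.
Solve for f: f(k) = k/3 (degree 1 ≤ 1).
Certificate R = B(k−1)f/C = k*(k + 4)/3 gives s_k = 4*k/(3*(k + 3)).
Δs = 4/(k**2 + 7*k + 12), as required.

s_k = 4*k/(3*(k + 3))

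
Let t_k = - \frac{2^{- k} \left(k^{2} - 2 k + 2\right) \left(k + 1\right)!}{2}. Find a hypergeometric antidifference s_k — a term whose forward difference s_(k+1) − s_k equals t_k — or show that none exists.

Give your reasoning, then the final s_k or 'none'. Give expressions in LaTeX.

r(k) = (k**3 + 2*k**2 + k + 2)/(2*(k**2 - 2*k + 2)) after simplifying.
Gosper form: A/B · C(k+1)/C(k) with A=k/2 + 1, B=1, C=k**2 - 2*k + 2.
f must satisfy (k/2 + 1)·f(k+1) − (1)·f(k) = k**2 - 2*k + 2.
deg f ≤ 1 (via 1,0,2).
Solving with deg f ≤ 1: f(k) = 2*(k - 3).
Get s_k = R·t_k = -(k - 3)*factorial(k + 1)/2**k with R(k) = B(k−1)f(k)/C(k) = 2*(k - 3)/(k**2 - 2*k + 2).
Δs = -(k**2 - 2*k + 2)*factorial(k + 1)/(2*2**k), as required.

s_k = - 2^{- k} \left(k - 3\right) \left(k + 1\right)!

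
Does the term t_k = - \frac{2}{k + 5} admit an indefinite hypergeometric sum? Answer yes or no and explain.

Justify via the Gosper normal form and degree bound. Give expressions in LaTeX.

r(k) = (k + 5)/(k + 6) after simplifying.
Take A(k)=k + 5, B(k)=k + 6, C(k)=1.
f must satisfy (k + 5)·f(k+1) − (k + 5)·f(k) = 1.
Degrees (1,1,0) ⇒ d ≤ 0.
Generic f = c0 gives residual -1; -1 = 0 cannot hold, so t_k is not Gosper-summable.

No — the linear system for f has no solution.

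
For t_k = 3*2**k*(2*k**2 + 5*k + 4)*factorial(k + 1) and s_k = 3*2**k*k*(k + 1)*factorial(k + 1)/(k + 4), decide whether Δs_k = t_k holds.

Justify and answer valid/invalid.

s_(k+1) = 6*2**k*(k + 1)*(k + 2)*factorial(k + 2)/(k + 5)
s_(k+1) − s_k = 3*2**k*(k + 1)*(2*k**3 + 15*k**2 + 35*k + 32)*factorial(k + 1)/((k + 4)*(k + 5))
(s_(k+1) − s_k) − t_k = -9*2**k*(2*k**3 + 13*k**2 + 23*k + 16)*factorial(k + 1)/((k + 4)*(k + 5))

Invalid: residual -9*2**k*(2*k**3 + 13*k**2 + 23*k + 16)*factorial(k + 1)/((k + 4)*(k + 5)) ≠ 0.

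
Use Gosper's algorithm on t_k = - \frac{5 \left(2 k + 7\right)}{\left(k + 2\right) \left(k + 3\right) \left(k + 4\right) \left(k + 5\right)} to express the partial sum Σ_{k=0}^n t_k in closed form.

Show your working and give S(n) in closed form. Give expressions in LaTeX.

S(n) = \frac{5 \left(- n^{2} - 8 n - 7\right)}{8 \left(n^{2} + 8 n + 15\right)}

Step 1: r(k) = (k + 2)*(2*k + 9)/((k + 6)*(2*k + 7)).
Gosper form: A/B · C(k+1)/C(k) with A=k + 2, B=k + 6, C=k + 7/2.
Need (k + 2)·f(k+1) − (k + 5)·f(k) = k + 7/2.
deg f ≤ 3 (via 1,1,1).
A polynomial solution: f(k) = k*(k + 3)*(k + 6)/16.
So s_k = (B(k−1)f/C)·t_k = (k*(k + 3)*(k + 5)*(k + 6)/(8*(2*k + 7)))·t_k = 5*k*(-k - 6)/(8*(k**2 + 6*k + 8)).
Verify: 5*(-2*k - 7)/(k**4 + 14*k**3 + 71*k**2 + 154*k + 120) matches t_k.
s_(n+1) = 5*(-n**2 - 8*n - 7)/(8*(n**2 + 8*n + 15)) and s_(0) = 0, so S(n) = 5*(-n**2 - 8*n - 7)/(8*(n**2 + 8*n + 15)).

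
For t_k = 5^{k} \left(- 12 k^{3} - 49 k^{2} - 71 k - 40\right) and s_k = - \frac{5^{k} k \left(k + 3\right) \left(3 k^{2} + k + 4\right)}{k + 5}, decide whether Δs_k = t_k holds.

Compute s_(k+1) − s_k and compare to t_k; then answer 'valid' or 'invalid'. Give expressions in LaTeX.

Invalid: residual \frac{5^{k} \left(24 k^{4} + 212 k^{3} + 630 k^{2} + 782 k + 400\right)}{k^{2} + 11 k + 30} ≠ 0.

s_(k+1) = -5**(k + 1)*(k + 1)*(k + 4)*(k + 3*(k + 1)**2 + 5)/(k + 6)
s_(k+1) − s_k = 5**k*(-12*k**5 - 157*k**4 - 758*k**3 - 1661*k**2 - 1788*k - 800)/(k**2 + 11*k + 30)
(s_(k+1) − s_k) − t_k = 5**k*(24*k**4 + 212*k**3 + 630*k**2 + 782*k + 400)/(k**2 + 11*k + 30)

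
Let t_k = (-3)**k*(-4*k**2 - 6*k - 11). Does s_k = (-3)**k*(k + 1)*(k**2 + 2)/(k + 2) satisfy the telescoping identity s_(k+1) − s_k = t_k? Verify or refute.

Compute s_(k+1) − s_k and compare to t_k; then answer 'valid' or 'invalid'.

s_(k+1) = (-3)**(k + 1)*(k + 2)*((k + 1)**2 + 2)/(k + 3)
s_(k+1) − s_k = (-3)**k*(-4*k**4 - 22*k**3 - 50*k**2 - 68*k - 42)/(k**2 + 5*k + 6)
(s_(k+1) − s_k) − t_k = (-3)**k*(4*k**3 + 15*k**2 + 23*k + 24)/(k**2 + 5*k + 6)

Invalid: residual (-3)**k*(4*k**3 + 15*k**2 + 23*k + 24)/(k**2 + 5*k + 6) ≠ 0.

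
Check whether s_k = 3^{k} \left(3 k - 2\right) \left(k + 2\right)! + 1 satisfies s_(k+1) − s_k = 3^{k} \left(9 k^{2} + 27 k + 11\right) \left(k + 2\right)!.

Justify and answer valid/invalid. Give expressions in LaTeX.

Valid — Δs_k = t_k.

s_(k+1) = 3**(k + 1)*(3*k + 1)*factorial(k + 3) + 1
s_(k+1) − s_k = 3**k*(9*k**2 + 27*k + 11)*factorial(k + 2)
(s_(k+1) − s_k) − t_k = 0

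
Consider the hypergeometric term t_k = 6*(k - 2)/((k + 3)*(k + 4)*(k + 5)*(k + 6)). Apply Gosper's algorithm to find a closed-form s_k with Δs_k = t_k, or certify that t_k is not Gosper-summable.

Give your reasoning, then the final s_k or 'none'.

s_k = k*(-k**2 - 12*k - 227)/(60*(k + 3)*(k + 4)*(k + 5))

t_(k+1)/t_k = (k - 1)*(k + 3)/((k - 2)*(k + 7)).
A = k + 3, B = k + 7, C = k - 2.
f must satisfy (k + 3)·f(k+1) − (k + 6)·f(k) = k - 2.
Bound: deg f ≤ 3.
A polynomial solution: f(k) = -k*(k**2 + 12*k + 227)/360.
Certificate R = B(k−1)f/C = -k*(k + 6)*(k**2 + 12*k + 227)/(360*(k - 2)) gives s_k = k*(-k**2 - 12*k - 227)/(60*(k + 3)*(k + 4)*(k + 5)).
Check: Δs_k = 6*(k - 2)/(k**4 + 18*k**3 + 119*k**2 + 342*k + 360). ✓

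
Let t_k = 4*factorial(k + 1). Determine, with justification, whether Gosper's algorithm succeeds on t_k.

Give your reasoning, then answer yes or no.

No — key equation has no polynomial f.

The ratio is k + 2.
Normal form (A,B,C) = (k + 2, 1, 1).
Key eq: (k + 2)·f(k+1) = (1)·f(k) + (1).
Degrees (1,0,0) ⇒ d ≤ -1.
deg f ≤ -1 is impossible — no certificate.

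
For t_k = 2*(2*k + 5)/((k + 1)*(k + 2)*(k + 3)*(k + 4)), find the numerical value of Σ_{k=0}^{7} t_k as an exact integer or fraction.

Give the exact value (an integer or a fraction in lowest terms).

Compute t_(k+1)/t_k: get (k + 1)*(2*k + 7)/((k + 5)*(2*k + 5)).
Take A(k)=k + 1, B(k)=k + 5, C(k)=k + 5/2.
Key eq: (k + 1)·f(k+1) = (k + 4)·f(k) + (k + 5/2).
Bound: deg f ≤ 3.
Match coefficients ⇒ f(k) = k*(k + 2)*(k + 4)/6.
Then R = B(k−1)f/C = k*(k + 2)*(k + 4)**2/(3*(2*k + 5)), so s_k = R(k)·t_k = 2*k*(k + 4)/(3*(k**2 + 4*k + 3)).
Check: Δs_k = 2*(2*k + 5)/(k**4 + 10*k**3 + 35*k**2 + 50*k + 24). ✓
Evaluate s at k=8 and k=0: 64/99 and 0; difference 64/99.

Σ = 64/99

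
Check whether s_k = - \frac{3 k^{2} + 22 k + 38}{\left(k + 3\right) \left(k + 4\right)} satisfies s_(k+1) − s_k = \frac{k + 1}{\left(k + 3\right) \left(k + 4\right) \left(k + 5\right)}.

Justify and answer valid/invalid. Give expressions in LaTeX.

s_(k+1) = (-22*k - 3*(k + 1)**2 - 60)/((k + 4)*(k + 5))
s_(k+1) − s_k = (k + 1)/(k**3 + 12*k**2 + 47*k + 60)
(s_(k+1) − s_k) − t_k = 0

valid (s_(k+1) − s_k reduces to t_k)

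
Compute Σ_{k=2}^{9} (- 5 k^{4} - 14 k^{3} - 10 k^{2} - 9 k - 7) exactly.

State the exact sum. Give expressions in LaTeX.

Σ = -108288

The ratio is (5*k**4 + 34*k**3 + 82*k**2 + 91*k + 45)/(5*k**4 + 14*k**3 + 10*k**2 + 9*k + 7).
Normal form (A,B,C) = (1, 1, k**4 + 14*k**3/5 + 2*k**2 + 9*k/5 + 7/5).
Key eq: (1)·f(k+1) = (1)·f(k) + (k**4 + 14*k**3/5 + 2*k**2 + 9*k/5 + 7/5).
deg f ≤ 5 (via 0,0,4).
Match coefficients ⇒ f(k) = k*(k**4 + k**3 - 2*k**2 + 3*k + 4)/5.
Then R = B(k−1)f/C = k*(k**4 + k**3 - 2*k**2 + 3*k + 4)/(5*k**4 + 14*k**3 + 10*k**2 + 9*k + 7), so s_k = R(k)·t_k = k*(-k**4 - k**3 + 2*k**2 - 3*k - 4).
Δs = -5*k**4 - 14*k**3 - 10*k**2 - 9*k - 7, as required.
Sum = s_(10) − s_(2); s_(10) = -108340, s_(2) = -52 ⇒ -108288.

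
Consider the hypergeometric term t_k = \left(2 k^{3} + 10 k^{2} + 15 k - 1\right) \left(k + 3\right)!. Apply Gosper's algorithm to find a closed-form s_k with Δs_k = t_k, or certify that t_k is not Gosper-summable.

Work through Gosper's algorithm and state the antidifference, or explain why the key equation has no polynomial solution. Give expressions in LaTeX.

r(k) = (2*k**4 + 24*k**3 + 105*k**2 + 190*k + 104)/(2*k**3 + 10*k**2 + 15*k - 1) after simplifying.
Gosper form: A/B · C(k+1)/C(k) with A=k + 4, B=1, C=k**3 + 5*k**2 + 15*k/2 - 1/2.
Need (k + 4)·f(k+1) − (1)·f(k) = k**3 + 5*k**2 + 15*k/2 - 1/2.
Degrees (1,0,3) ⇒ d ≤ 2.
Solve for f: f(k) = (2*k**2 - 3)/2 (degree 2 ≤ 2).
So s_k = (B(k−1)f/C)·t_k = ((2*k**2 - 3)/(2*k**3 + 10*k**2 + 15*k - 1))·t_k = (2*k**2 - 3)*factorial(k + 3).
Check: Δs_k = (2*k**3 + 10*k**2 + 15*k - 1)*factorial(k + 3). ✓

s_k = \left(2 k^{2} - 3\right) \left(k + 3\right)!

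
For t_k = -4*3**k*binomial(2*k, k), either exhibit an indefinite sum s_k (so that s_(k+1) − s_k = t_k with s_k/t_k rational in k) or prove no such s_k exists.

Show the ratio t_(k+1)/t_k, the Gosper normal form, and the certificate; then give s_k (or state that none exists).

no hypergeometric antidifference exists

Step 1: r(k) = 6*(2*k + 1)/(k + 1).
Normal form (A,B,C) = (12*k + 6, k + 1, 1).
f must satisfy (12*k + 6)·f(k+1) − (k)·f(k) = 1.
From deg A=1, deg B=1, deg C=0: d=-1.
Negative degree bound (-1): no f exists, t_k not Gosper-summable.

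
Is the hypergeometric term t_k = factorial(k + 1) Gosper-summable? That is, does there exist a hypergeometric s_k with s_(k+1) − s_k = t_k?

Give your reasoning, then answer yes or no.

Step 1: r(k) = k + 2.
Take A(k)=k + 2, B(k)=1, C(k)=1.
Set up (k + 2)·f(k+1) − (1)·f(k) − (1) = 0.
d = -1 from the (1,0,0) case.
d = -1 < 0 ⇒ no nonzero polynomial f; not summable.

No. Not Gosper-summable.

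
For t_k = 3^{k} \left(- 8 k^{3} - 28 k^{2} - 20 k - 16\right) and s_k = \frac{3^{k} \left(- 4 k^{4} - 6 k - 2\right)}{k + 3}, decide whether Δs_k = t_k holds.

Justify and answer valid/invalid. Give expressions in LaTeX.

s_(k+1) = 3**(k + 1)*(-6*k - 4*(k + 1)**4 - 8)/(k + 4)
s_(k+1) − s_k = 3**k*(-8*k**5 - 68*k**4 - 216*k**3 - 276*k**2 - 208*k - 100)/(k**2 + 7*k + 12)
(s_(k+1) − s_k) − t_k = 3**k*(16*k**4 + 96*k**3 + 216*k**2 + 144*k + 92)/(k**2 + 7*k + 12)

Invalid: residual \frac{3^{k} \left(16 k^{4} + 96 k^{3} + 216 k^{2} + 144 k + 92\right)}{k^{2} + 7 k + 12} ≠ 0.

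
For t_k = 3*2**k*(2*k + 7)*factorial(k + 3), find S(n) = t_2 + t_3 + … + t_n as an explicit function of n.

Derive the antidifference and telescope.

S(n) = 6*2**n*factorial(n + 4) - 1440

Step 1: r(k) = 2*(k + 4)*(2*k + 9)/(2*k + 7).
Gosper form: A/B · C(k+1)/C(k) with A=2*k + 8, B=1, C=k + 7/2.
Key eq: (2*k + 8)·f(k+1) = (1)·f(k) + (k + 7/2).
From deg A=1, deg B=0, deg C=1: d=0.
Solving with deg f ≤ 0: f(k) = 1/2.
Get s_k = R·t_k = 3*2**k*factorial(k + 3) with R(k) = B(k−1)f(k)/C(k) = 1/(2*k + 7).
s_(k+1) − s_k = 3*2**k*(2*k + 7)*factorial(k + 3) = t_k.
Telescope: S(n) = s_(n+1) − s_(2) = 6*2**n*factorial(n + 4) − (1440) = 6*2**n*factorial(n + 4) - 1440.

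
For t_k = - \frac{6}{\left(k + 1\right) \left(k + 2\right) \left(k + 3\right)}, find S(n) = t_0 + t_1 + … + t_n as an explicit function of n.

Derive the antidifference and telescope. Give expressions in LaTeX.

r(k) = (k + 1)/(k + 4) after simplifying.
Factor: A=k + 1; B=k + 4; C=1.
f must satisfy (k + 1)·f(k+1) − (k + 3)·f(k) = 1.
d = 2 from the (1,1,0) case.
Solve for f: f(k) = k*(k + 3)/4 (degree 2 ≤ 2).
Then R = B(k−1)f/C = k*(k + 3)**2/4, so s_k = R(k)·t_k = 3*k*(-k - 3)/(2*(k + 1)*(k + 2)).
Verify: -6/(k**3 + 6*k**2 + 11*k + 6) matches t_k.
Evaluate: s_(n+1) = 3*(-n**2 - 5*n - 4)/(2*(n**2 + 5*n + 6)); subtract s_(0) = 0 ⇒ S(n) = 3*(-n**2 - 5*n - 4)/(2*(n**2 + 5*n + 6)).

S(n) = \frac{3 \left(- n^{2} - 5 n - 4\right)}{2 \left(n^{2} + 5 n + 6\right)}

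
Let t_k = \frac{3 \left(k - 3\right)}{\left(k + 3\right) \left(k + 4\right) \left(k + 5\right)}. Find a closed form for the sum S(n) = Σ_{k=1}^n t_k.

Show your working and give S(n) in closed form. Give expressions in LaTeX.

t_(k+1)/t_k = (k - 2)*(k + 3)/((k - 3)*(k + 6)).
A = k + 3, B = k + 6, C = k - 3.
f must satisfy (k + 3)·f(k+1) − (k + 5)·f(k) = k - 3.
Bound: deg f ≤ 2.
Coefficient equations give f(k) = -k.
Certificate R = B(k−1)f/C = -k*(k + 5)/(k - 3) gives s_k = -3*k/((k + 3)*(k + 4)).
s_(k+1) − s_k = 3*(k - 3)/(k**3 + 12*k**2 + 47*k + 60) = t_k.
s_(n+1) = 3*(-n - 1)/(n**2 + 9*n + 20) and s_(1) = -3/20, so S(n) = 3*n*(n - 11)/(20*(n**2 + 9*n + 20)).

S(n) = \frac{3 n \left(n - 11\right)}{20 \left(n^{2} + 9 n + 20\right)}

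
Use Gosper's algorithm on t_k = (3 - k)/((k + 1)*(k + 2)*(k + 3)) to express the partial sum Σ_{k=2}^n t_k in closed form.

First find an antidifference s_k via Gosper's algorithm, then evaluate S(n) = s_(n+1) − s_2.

The ratio is (k - 2)*(k + 1)/((k - 3)*(k + 4)).
Factor: A=k + 1; B=k + 4; C=k - 3.
Key eq: (k + 1)·f(k+1) = (k + 3)·f(k) + (k - 3).
d = 2 from the (1,1,1) case.
A polynomial solution: f(k) = -k*(k + 5)/2.
Certificate R = B(k−1)f/C = -k*(k + 3)*(k + 5)/(2*(k - 3)) gives s_k = k*(k + 5)/(2*(k + 1)*(k + 2)).
Check: Δs_k = (3 - k)/(k**3 + 6*k**2 + 11*k + 6). ✓
Telescope: S(n) = s_(n+1) − s_(2) = (n**2 + 7*n + 6)/(2*(n**2 + 5*n + 6)) − (7/12) = (-n**2 + 7*n - 6)/(12*(n**2 + 5*n + 6)).

S(n) = (-n**2 + 7*n - 6)/(12*(n**2 + 5*n + 6))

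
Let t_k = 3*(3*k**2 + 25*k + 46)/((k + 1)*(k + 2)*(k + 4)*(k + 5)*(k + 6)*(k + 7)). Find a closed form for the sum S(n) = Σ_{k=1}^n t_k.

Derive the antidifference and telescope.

The ratio is (k + 1)*(k + 4)*(25*k + 3*(k + 1)**2 + 71)/((k + 3)*(k + 8)*(3*k**2 + 25*k + 46)).
Normal form (A,B,C) = (k + 1, k + 8, k**3 + 34*k**2/3 + 121*k/3 + 46).
f must satisfy (k + 1)·f(k+1) − (k + 7)·f(k) = k**3 + 34*k**2/3 + 121*k/3 + 46.
deg f ≤ 6 (via 1,1,3).
Match coefficients ⇒ f(k) = k*(k + 2)*(k + 3)*(k + 5)*(k**2 + 11*k + 34)/72.
Certificate R = B(k−1)f/C = k*(k + 2)*(k + 5)*(k + 7)*(k**2 + 11*k + 34)/(24*(3*k**2 + 25*k + 46)) gives s_k = k*(k**2 + 11*k + 34)/(8*(k**3 + 11*k**2 + 34*k + 24)).
s_(k+1) − s_k = 3*(3*k**2 + 25*k + 46)/(k**6 + 25*k**5 + 247*k**4 + 1219*k**3 + 3112*k**2 + 3796*k + 1680) = t_k.
s_(n+1) = (n**3 + 14*n**2 + 59*n + 46)/(8*(n**3 + 14*n**2 + 59*n + 70)) and s_(1) = 23/280, so S(n) = 3*n*(n**2 + 14*n + 59)/(70*(n**3 + 14*n**2 + 59*n + 70)).

S(n) = 3*n*(n**2 + 14*n + 59)/(70*(n**3 + 14*n**2 + 59*n + 70))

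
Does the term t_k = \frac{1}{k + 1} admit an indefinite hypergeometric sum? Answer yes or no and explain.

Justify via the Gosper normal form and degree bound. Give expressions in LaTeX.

No — t_k has no hypergeometric antidifference.

The ratio is (k + 1)/(k + 2).
Gosper form: A/B · C(k+1)/C(k) with A=k + 1, B=k + 2, C=1.
Solve (k + 1)·f(k+1) − (k + 1)·f(k) = 1.
d = 0 from the (1,1,0) case.
Generic f = c0 gives residual -1; -1 = 0 cannot hold, so t_k is not Gosper-summable.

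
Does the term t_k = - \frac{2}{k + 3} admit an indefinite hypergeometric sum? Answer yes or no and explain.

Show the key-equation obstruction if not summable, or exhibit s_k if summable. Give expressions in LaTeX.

t_(k+1)/t_k = (k + 3)/(k + 4).
Factor: A=k + 3; B=k + 4; C=1.
Need (k + 3)·f(k+1) − (k + 3)·f(k) = 1.
deg f ≤ 0 (via 1,1,0).
Write f(k) = c0. Then LHS − RHS = -1, requiring -1 = 0: contradictory. No certificate.

No — the linear system for f has no solution.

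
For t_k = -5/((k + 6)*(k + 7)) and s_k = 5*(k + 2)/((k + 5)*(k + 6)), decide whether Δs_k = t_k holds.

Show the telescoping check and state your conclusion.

Invalid: residual 30/(k**3 + 18*k**2 + 107*k + 210) ≠ 0.

s_(k+1) = 5*(k + 3)/((k + 6)*(k + 7))
s_(k+1) − s_k = 5*(1 - k)/(k**3 + 18*k**2 + 107*k + 210)
(s_(k+1) − s_k) − t_k = 30/(k**3 + 18*k**2 + 107*k + 210)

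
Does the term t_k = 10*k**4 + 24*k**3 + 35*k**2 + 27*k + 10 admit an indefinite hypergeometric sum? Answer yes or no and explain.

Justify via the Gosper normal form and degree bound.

Ratio r(k) = (10*k**4 + 64*k**3 + 167*k**2 + 209*k + 106)/(10*k**4 + 24*k**3 + 35*k**2 + 27*k + 10).
Normal form (A,B,C) = (1, 1, k**4 + 12*k**3/5 + 7*k**2/2 + 27*k/10 + 1).
Need (1)·f(k+1) − (1)·f(k) = k**4 + 12*k**3/5 + 7*k**2/2 + 27*k/10 + 1.
d = 5 from the (0,0,4) case.
Coefficient equations give f(k) = k*(2*k**4 + k**3 + 3*k**2 + 2*k + 2)/10.
R(k) = B(k−1)·f(k)/C(k) = k*(2*k**4 + k**3 + 3*k**2 + 2*k + 2)/(10*k**4 + 24*k**3 + 35*k**2 + 27*k + 10); s_k = R·t_k = k*(2*k**4 + k**3 + 3*k**2 + 2*k + 2).
Δs = 10*k**4 + 24*k**3 + 35*k**2 + 27*k + 10, as required.

Yes. s_k = k*(2*k**4 + k**3 + 3*k**2 + 2*k + 2).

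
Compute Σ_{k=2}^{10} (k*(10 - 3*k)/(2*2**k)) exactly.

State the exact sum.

r(k) = (k + 1)*(3*k - 7)/(2*k*(3*k - 10)) after simplifying.
Normal form (A,B,C) = (1/2, 1, k**2 - 10*k/3).
f must satisfy (1/2)·f(k+1) − (1)·f(k) = k**2 - 10*k/3.
Bound: deg f ≤ 2.
Match coefficients ⇒ f(k) = -2*(3*k**2 - 4*k - 1)/3.
Get s_k = R·t_k = (3*k**2 - 4*k - 1)/2**k with R(k) = B(k−1)f(k)/C(k) = -2*(3*k**2 - 4*k - 1)/(k*(3*k - 10)).
Verify: k*(10 - 3*k)/(2*2**k) matches t_k.
Telescoping: Σ = s_(11) − s_(2) = 159/1024 − (3/4) = -609/1024.

Σ = -609/1024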